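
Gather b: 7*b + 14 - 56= 7*b - 42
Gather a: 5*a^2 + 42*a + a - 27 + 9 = 5*a^2 + 43*a - 18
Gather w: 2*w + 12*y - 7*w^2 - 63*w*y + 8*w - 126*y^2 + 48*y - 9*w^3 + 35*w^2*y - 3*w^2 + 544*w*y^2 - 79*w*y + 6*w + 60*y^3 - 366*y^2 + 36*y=-9*w^3 + w^2*(35*y - 10) + w*(544*y^2 - 142*y + 16) + 60*y^3 - 492*y^2 + 96*y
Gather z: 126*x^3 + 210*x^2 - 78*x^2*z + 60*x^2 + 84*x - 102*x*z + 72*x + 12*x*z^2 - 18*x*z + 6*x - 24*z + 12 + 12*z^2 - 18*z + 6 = 126*x^3 + 270*x^2 + 162*x + z^2*(12*x + 12) + z*(-78*x^2 - 120*x - 42) + 18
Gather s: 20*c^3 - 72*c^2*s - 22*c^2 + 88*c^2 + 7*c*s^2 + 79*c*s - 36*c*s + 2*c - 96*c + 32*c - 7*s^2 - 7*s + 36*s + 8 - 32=20*c^3 + 66*c^2 - 62*c + s^2*(7*c - 7) + s*(-72*c^2 + 43*c + 29) - 24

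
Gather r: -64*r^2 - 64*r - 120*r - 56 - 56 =-64*r^2 - 184*r - 112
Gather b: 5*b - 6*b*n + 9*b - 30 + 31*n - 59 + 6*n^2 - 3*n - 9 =b*(14 - 6*n) + 6*n^2 + 28*n - 98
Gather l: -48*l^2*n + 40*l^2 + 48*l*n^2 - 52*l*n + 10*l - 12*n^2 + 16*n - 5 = l^2*(40 - 48*n) + l*(48*n^2 - 52*n + 10) - 12*n^2 + 16*n - 5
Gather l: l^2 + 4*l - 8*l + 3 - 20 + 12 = l^2 - 4*l - 5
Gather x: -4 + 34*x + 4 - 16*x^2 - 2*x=-16*x^2 + 32*x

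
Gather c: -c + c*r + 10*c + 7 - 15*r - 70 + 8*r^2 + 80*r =c*(r + 9) + 8*r^2 + 65*r - 63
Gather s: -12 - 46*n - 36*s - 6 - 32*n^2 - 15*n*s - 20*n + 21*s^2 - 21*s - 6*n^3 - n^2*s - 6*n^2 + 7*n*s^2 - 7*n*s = -6*n^3 - 38*n^2 - 66*n + s^2*(7*n + 21) + s*(-n^2 - 22*n - 57) - 18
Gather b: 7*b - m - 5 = 7*b - m - 5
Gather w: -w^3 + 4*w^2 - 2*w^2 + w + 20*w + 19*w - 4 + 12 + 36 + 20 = -w^3 + 2*w^2 + 40*w + 64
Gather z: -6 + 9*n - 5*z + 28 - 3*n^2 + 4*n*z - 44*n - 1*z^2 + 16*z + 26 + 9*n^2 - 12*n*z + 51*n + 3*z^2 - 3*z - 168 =6*n^2 + 16*n + 2*z^2 + z*(8 - 8*n) - 120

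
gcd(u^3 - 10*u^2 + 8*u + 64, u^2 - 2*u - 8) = u^2 - 2*u - 8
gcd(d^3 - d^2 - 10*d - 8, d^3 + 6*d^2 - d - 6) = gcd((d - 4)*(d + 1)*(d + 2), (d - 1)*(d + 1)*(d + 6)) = d + 1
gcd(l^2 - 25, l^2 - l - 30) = l + 5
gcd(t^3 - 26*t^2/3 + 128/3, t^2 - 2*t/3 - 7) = 1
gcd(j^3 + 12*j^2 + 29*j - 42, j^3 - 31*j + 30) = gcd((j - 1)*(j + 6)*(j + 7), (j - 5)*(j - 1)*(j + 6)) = j^2 + 5*j - 6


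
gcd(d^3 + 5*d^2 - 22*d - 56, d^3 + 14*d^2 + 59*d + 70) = d^2 + 9*d + 14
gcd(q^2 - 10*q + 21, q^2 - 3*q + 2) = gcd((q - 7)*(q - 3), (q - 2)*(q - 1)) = 1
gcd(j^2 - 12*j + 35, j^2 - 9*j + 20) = j - 5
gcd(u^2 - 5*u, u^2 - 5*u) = u^2 - 5*u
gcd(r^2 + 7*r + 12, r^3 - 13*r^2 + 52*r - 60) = 1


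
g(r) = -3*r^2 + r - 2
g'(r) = 1 - 6*r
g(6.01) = -104.35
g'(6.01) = -35.06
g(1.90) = -10.93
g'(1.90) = -10.40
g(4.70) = -63.57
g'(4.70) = -27.20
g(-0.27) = -2.49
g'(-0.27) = 2.62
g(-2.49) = -23.09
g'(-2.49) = 15.94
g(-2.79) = -28.14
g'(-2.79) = 17.74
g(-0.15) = -2.22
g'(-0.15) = 1.90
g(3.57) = -36.66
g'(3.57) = -20.42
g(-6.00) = -116.00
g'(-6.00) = 37.00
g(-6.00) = -116.00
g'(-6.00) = 37.00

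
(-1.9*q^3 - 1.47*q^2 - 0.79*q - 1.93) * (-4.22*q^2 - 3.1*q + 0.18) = 8.018*q^5 + 12.0934*q^4 + 7.5488*q^3 + 10.329*q^2 + 5.8408*q - 0.3474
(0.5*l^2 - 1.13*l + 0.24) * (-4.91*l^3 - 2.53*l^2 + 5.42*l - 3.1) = -2.455*l^5 + 4.2833*l^4 + 4.3905*l^3 - 8.2818*l^2 + 4.8038*l - 0.744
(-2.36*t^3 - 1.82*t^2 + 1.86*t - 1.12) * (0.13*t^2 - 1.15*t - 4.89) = -0.3068*t^5 + 2.4774*t^4 + 13.8752*t^3 + 6.6152*t^2 - 7.8074*t + 5.4768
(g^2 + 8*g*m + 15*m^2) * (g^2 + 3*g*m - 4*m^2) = g^4 + 11*g^3*m + 35*g^2*m^2 + 13*g*m^3 - 60*m^4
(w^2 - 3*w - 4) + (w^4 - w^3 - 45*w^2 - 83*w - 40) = w^4 - w^3 - 44*w^2 - 86*w - 44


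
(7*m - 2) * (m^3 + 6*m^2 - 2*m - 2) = 7*m^4 + 40*m^3 - 26*m^2 - 10*m + 4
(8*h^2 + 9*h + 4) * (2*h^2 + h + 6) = 16*h^4 + 26*h^3 + 65*h^2 + 58*h + 24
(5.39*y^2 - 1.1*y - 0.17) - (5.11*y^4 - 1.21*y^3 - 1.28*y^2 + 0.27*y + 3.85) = -5.11*y^4 + 1.21*y^3 + 6.67*y^2 - 1.37*y - 4.02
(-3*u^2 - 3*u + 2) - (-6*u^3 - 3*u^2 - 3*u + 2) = 6*u^3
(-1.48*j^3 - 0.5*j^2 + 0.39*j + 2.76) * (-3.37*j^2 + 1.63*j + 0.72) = 4.9876*j^5 - 0.7274*j^4 - 3.1949*j^3 - 9.0255*j^2 + 4.7796*j + 1.9872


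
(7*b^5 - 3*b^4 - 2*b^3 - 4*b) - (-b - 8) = 7*b^5 - 3*b^4 - 2*b^3 - 3*b + 8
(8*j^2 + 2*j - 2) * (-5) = -40*j^2 - 10*j + 10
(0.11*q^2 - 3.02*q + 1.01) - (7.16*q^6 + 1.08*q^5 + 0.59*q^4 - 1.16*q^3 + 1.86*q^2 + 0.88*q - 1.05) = -7.16*q^6 - 1.08*q^5 - 0.59*q^4 + 1.16*q^3 - 1.75*q^2 - 3.9*q + 2.06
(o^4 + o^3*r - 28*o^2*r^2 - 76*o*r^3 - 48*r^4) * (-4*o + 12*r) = -4*o^5 + 8*o^4*r + 124*o^3*r^2 - 32*o^2*r^3 - 720*o*r^4 - 576*r^5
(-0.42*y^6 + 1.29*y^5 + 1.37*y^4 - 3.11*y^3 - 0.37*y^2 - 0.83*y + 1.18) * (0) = 0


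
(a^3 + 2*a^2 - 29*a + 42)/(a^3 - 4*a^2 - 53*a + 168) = (a - 2)/(a - 8)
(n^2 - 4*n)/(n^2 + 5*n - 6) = n*(n - 4)/(n^2 + 5*n - 6)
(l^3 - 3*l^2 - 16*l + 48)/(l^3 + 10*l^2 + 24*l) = (l^2 - 7*l + 12)/(l*(l + 6))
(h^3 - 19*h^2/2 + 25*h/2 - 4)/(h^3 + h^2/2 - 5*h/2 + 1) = (h - 8)/(h + 2)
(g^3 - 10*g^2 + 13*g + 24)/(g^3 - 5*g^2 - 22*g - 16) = (g - 3)/(g + 2)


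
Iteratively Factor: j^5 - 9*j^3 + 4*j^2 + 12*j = (j - 2)*(j^4 + 2*j^3 - 5*j^2 - 6*j) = (j - 2)*(j + 1)*(j^3 + j^2 - 6*j) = (j - 2)*(j + 1)*(j + 3)*(j^2 - 2*j) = (j - 2)^2*(j + 1)*(j + 3)*(j)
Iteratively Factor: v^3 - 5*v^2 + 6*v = (v)*(v^2 - 5*v + 6) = v*(v - 2)*(v - 3)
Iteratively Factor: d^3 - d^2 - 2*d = (d + 1)*(d^2 - 2*d) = (d - 2)*(d + 1)*(d)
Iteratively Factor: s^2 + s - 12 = (s - 3)*(s + 4)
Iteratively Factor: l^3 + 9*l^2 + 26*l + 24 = (l + 2)*(l^2 + 7*l + 12) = (l + 2)*(l + 4)*(l + 3)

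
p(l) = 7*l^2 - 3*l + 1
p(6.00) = 235.00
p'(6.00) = 81.00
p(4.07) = 104.74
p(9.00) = 541.00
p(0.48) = 1.17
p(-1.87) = 31.09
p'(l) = 14*l - 3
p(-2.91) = 69.01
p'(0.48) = 3.72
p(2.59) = 40.19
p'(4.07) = 53.98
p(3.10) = 58.97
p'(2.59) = 33.26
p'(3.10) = 40.40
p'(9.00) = 123.00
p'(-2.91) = -43.74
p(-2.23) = 42.50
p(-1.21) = 14.88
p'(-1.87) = -29.18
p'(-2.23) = -34.22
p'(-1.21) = -19.94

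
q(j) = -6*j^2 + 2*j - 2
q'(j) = 2 - 12*j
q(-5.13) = -170.16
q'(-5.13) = 63.56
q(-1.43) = -17.13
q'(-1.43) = 19.16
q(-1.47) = -17.91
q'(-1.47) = 19.64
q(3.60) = -72.56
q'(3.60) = -41.20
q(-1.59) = -20.35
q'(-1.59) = 21.08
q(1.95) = -20.92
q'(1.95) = -21.40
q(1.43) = -11.41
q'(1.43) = -15.16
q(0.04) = -1.93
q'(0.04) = 1.52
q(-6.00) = -230.00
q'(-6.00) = 74.00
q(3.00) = -50.00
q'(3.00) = -34.00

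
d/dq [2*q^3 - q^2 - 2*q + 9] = 6*q^2 - 2*q - 2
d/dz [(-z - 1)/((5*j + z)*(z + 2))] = ((5*j + z)*(z + 1) - (5*j + z)*(z + 2) + (z + 1)*(z + 2))/((5*j + z)^2*(z + 2)^2)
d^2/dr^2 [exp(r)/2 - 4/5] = exp(r)/2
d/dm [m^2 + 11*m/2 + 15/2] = 2*m + 11/2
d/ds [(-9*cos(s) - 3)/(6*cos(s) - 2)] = -9*sin(s)/(3*cos(s) - 1)^2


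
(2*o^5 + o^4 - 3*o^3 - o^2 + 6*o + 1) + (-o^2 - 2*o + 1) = 2*o^5 + o^4 - 3*o^3 - 2*o^2 + 4*o + 2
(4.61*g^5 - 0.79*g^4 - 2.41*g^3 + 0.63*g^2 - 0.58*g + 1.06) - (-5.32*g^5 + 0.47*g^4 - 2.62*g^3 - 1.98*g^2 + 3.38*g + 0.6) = 9.93*g^5 - 1.26*g^4 + 0.21*g^3 + 2.61*g^2 - 3.96*g + 0.46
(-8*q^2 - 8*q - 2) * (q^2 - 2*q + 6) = -8*q^4 + 8*q^3 - 34*q^2 - 44*q - 12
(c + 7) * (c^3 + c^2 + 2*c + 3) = c^4 + 8*c^3 + 9*c^2 + 17*c + 21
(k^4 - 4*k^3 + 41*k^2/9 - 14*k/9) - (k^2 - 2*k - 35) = k^4 - 4*k^3 + 32*k^2/9 + 4*k/9 + 35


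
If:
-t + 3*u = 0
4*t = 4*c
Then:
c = 3*u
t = 3*u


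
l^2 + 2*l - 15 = (l - 3)*(l + 5)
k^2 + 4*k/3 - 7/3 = (k - 1)*(k + 7/3)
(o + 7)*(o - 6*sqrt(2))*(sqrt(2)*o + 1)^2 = 2*o^4 - 10*sqrt(2)*o^3 + 14*o^3 - 70*sqrt(2)*o^2 - 23*o^2 - 161*o - 6*sqrt(2)*o - 42*sqrt(2)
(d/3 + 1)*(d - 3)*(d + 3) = d^3/3 + d^2 - 3*d - 9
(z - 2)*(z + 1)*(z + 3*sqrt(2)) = z^3 - z^2 + 3*sqrt(2)*z^2 - 3*sqrt(2)*z - 2*z - 6*sqrt(2)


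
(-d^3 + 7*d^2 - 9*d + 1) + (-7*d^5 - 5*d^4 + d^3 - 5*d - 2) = -7*d^5 - 5*d^4 + 7*d^2 - 14*d - 1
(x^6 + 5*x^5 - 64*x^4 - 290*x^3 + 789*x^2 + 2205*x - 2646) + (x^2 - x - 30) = x^6 + 5*x^5 - 64*x^4 - 290*x^3 + 790*x^2 + 2204*x - 2676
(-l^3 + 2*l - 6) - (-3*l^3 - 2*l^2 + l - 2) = 2*l^3 + 2*l^2 + l - 4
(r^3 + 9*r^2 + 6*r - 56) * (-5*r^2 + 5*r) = -5*r^5 - 40*r^4 + 15*r^3 + 310*r^2 - 280*r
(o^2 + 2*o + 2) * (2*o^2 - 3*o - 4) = 2*o^4 + o^3 - 6*o^2 - 14*o - 8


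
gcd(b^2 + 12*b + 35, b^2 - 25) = b + 5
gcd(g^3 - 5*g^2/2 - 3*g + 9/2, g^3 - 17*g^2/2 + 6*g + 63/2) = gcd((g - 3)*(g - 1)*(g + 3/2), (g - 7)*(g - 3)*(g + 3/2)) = g^2 - 3*g/2 - 9/2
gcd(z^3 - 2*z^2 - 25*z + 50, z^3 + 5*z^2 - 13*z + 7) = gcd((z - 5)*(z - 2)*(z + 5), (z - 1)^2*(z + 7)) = 1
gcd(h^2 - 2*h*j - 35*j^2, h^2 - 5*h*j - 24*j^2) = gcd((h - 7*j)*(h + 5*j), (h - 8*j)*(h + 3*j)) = 1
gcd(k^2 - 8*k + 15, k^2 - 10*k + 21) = k - 3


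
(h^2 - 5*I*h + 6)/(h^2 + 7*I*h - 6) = (h - 6*I)/(h + 6*I)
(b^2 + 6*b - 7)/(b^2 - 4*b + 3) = (b + 7)/(b - 3)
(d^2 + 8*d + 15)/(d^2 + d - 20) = (d + 3)/(d - 4)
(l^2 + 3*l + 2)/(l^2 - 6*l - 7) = (l + 2)/(l - 7)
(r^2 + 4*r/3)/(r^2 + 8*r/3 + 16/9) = 3*r/(3*r + 4)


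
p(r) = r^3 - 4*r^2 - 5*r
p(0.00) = 0.00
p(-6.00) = -330.00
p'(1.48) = -10.27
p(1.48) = -12.92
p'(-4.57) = 94.21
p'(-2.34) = 30.15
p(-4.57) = -156.13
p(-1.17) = -1.23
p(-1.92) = -12.22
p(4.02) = -19.78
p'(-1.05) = 6.71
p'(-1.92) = 21.42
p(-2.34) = -23.02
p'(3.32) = 1.51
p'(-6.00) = 151.00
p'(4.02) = 11.32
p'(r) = 3*r^2 - 8*r - 5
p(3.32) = -24.10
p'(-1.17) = 8.47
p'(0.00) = -5.00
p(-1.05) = -0.32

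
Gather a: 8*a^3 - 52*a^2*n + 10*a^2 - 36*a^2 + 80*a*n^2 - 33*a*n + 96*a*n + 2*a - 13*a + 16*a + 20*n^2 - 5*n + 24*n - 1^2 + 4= 8*a^3 + a^2*(-52*n - 26) + a*(80*n^2 + 63*n + 5) + 20*n^2 + 19*n + 3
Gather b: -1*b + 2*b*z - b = b*(2*z - 2)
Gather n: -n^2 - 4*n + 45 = -n^2 - 4*n + 45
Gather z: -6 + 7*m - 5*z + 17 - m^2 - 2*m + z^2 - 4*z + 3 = -m^2 + 5*m + z^2 - 9*z + 14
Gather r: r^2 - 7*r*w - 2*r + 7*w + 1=r^2 + r*(-7*w - 2) + 7*w + 1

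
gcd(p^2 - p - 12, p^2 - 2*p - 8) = p - 4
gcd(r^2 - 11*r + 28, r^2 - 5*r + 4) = r - 4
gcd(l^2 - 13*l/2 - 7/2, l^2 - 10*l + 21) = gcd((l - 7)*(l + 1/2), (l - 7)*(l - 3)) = l - 7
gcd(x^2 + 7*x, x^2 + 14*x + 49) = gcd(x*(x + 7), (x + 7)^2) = x + 7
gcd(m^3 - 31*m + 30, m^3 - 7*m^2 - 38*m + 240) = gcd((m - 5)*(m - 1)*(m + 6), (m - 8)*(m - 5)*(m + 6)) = m^2 + m - 30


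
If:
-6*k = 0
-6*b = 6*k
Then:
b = 0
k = 0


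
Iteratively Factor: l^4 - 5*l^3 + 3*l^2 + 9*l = (l - 3)*(l^3 - 2*l^2 - 3*l) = l*(l - 3)*(l^2 - 2*l - 3) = l*(l - 3)^2*(l + 1)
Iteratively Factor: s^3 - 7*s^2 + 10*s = (s - 2)*(s^2 - 5*s) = (s - 5)*(s - 2)*(s)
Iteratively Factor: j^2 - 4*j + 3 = (j - 1)*(j - 3)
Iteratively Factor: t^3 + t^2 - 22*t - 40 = (t + 2)*(t^2 - t - 20) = (t - 5)*(t + 2)*(t + 4)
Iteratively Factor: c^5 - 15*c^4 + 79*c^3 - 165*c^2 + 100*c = (c - 5)*(c^4 - 10*c^3 + 29*c^2 - 20*c) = (c - 5)*(c - 1)*(c^3 - 9*c^2 + 20*c) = (c - 5)^2*(c - 1)*(c^2 - 4*c) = c*(c - 5)^2*(c - 1)*(c - 4)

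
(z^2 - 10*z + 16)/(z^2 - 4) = (z - 8)/(z + 2)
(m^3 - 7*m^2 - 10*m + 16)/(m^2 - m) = m - 6 - 16/m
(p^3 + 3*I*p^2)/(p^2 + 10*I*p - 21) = p^2/(p + 7*I)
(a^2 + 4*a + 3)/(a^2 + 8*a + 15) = (a + 1)/(a + 5)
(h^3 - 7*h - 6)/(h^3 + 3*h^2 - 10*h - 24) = (h + 1)/(h + 4)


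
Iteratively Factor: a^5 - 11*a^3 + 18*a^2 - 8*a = (a - 1)*(a^4 + a^3 - 10*a^2 + 8*a) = a*(a - 1)*(a^3 + a^2 - 10*a + 8) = a*(a - 1)*(a + 4)*(a^2 - 3*a + 2) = a*(a - 2)*(a - 1)*(a + 4)*(a - 1)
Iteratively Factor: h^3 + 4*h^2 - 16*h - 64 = (h + 4)*(h^2 - 16) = (h - 4)*(h + 4)*(h + 4)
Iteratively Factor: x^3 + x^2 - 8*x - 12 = (x + 2)*(x^2 - x - 6) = (x + 2)^2*(x - 3)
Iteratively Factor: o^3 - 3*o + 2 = (o - 1)*(o^2 + o - 2) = (o - 1)^2*(o + 2)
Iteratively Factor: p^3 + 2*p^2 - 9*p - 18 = (p + 3)*(p^2 - p - 6) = (p - 3)*(p + 3)*(p + 2)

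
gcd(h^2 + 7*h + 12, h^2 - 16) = h + 4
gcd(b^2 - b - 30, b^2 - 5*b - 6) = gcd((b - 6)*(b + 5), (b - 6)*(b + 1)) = b - 6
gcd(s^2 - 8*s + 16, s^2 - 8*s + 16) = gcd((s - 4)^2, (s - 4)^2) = s^2 - 8*s + 16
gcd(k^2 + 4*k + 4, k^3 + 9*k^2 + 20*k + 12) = k + 2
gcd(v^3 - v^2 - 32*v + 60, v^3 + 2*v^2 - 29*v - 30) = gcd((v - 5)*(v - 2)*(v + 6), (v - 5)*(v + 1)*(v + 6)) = v^2 + v - 30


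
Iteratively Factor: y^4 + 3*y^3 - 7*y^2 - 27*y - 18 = (y + 3)*(y^3 - 7*y - 6) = (y + 2)*(y + 3)*(y^2 - 2*y - 3) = (y - 3)*(y + 2)*(y + 3)*(y + 1)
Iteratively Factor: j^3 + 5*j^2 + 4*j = (j + 1)*(j^2 + 4*j) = j*(j + 1)*(j + 4)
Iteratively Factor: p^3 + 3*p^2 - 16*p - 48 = (p - 4)*(p^2 + 7*p + 12) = (p - 4)*(p + 3)*(p + 4)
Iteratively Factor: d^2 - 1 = (d - 1)*(d + 1)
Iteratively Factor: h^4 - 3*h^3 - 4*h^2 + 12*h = (h + 2)*(h^3 - 5*h^2 + 6*h) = (h - 2)*(h + 2)*(h^2 - 3*h) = h*(h - 2)*(h + 2)*(h - 3)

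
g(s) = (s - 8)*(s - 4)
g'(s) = 2*s - 12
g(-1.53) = 52.70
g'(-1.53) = -15.06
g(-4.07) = 97.40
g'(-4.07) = -20.14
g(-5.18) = 120.99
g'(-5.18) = -22.36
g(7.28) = -2.36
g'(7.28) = 2.56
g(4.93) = -2.86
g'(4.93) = -2.14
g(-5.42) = 126.42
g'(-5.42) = -22.84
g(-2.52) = 68.59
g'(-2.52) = -17.04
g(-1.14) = 46.98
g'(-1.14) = -14.28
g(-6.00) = 140.00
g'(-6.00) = -24.00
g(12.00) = 32.00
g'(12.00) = 12.00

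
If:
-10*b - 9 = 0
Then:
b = -9/10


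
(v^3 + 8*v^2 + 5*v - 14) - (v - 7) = v^3 + 8*v^2 + 4*v - 7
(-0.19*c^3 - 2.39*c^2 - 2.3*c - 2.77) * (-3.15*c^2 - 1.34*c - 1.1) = 0.5985*c^5 + 7.7831*c^4 + 10.6566*c^3 + 14.4365*c^2 + 6.2418*c + 3.047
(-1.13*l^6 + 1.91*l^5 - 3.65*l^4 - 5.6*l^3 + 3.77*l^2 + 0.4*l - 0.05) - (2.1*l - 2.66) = -1.13*l^6 + 1.91*l^5 - 3.65*l^4 - 5.6*l^3 + 3.77*l^2 - 1.7*l + 2.61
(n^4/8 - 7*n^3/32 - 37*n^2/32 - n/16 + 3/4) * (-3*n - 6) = -3*n^5/8 - 3*n^4/32 + 153*n^3/32 + 57*n^2/8 - 15*n/8 - 9/2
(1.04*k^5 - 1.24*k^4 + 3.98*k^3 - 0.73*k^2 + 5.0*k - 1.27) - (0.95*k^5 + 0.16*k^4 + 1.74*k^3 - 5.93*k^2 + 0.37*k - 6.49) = 0.0900000000000001*k^5 - 1.4*k^4 + 2.24*k^3 + 5.2*k^2 + 4.63*k + 5.22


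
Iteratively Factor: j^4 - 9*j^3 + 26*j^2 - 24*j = (j - 3)*(j^3 - 6*j^2 + 8*j) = j*(j - 3)*(j^2 - 6*j + 8) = j*(j - 4)*(j - 3)*(j - 2)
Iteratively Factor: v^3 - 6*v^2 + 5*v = (v)*(v^2 - 6*v + 5) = v*(v - 5)*(v - 1)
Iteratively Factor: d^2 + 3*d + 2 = (d + 1)*(d + 2)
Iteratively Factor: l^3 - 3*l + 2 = (l - 1)*(l^2 + l - 2) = (l - 1)*(l + 2)*(l - 1)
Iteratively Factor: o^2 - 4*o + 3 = (o - 1)*(o - 3)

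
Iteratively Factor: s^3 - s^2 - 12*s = (s - 4)*(s^2 + 3*s) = s*(s - 4)*(s + 3)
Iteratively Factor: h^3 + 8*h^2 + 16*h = (h + 4)*(h^2 + 4*h) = (h + 4)^2*(h)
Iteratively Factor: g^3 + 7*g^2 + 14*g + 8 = (g + 2)*(g^2 + 5*g + 4) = (g + 2)*(g + 4)*(g + 1)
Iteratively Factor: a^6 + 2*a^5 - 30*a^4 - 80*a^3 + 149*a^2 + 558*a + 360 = (a + 3)*(a^5 - a^4 - 27*a^3 + a^2 + 146*a + 120) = (a + 1)*(a + 3)*(a^4 - 2*a^3 - 25*a^2 + 26*a + 120) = (a + 1)*(a + 2)*(a + 3)*(a^3 - 4*a^2 - 17*a + 60) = (a - 5)*(a + 1)*(a + 2)*(a + 3)*(a^2 + a - 12) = (a - 5)*(a - 3)*(a + 1)*(a + 2)*(a + 3)*(a + 4)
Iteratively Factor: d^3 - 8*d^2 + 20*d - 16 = (d - 2)*(d^2 - 6*d + 8) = (d - 4)*(d - 2)*(d - 2)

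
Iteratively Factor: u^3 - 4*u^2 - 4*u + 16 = (u - 4)*(u^2 - 4) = (u - 4)*(u + 2)*(u - 2)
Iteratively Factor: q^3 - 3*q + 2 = (q - 1)*(q^2 + q - 2) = (q - 1)^2*(q + 2)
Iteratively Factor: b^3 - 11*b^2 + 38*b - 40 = (b - 4)*(b^2 - 7*b + 10) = (b - 4)*(b - 2)*(b - 5)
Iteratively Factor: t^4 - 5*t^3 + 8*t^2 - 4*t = (t)*(t^3 - 5*t^2 + 8*t - 4) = t*(t - 2)*(t^2 - 3*t + 2) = t*(t - 2)*(t - 1)*(t - 2)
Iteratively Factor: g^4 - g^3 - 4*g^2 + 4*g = (g + 2)*(g^3 - 3*g^2 + 2*g) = (g - 2)*(g + 2)*(g^2 - g) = (g - 2)*(g - 1)*(g + 2)*(g)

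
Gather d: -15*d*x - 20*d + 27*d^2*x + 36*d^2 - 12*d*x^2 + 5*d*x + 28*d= d^2*(27*x + 36) + d*(-12*x^2 - 10*x + 8)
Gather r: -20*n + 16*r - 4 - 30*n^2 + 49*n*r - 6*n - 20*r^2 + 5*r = -30*n^2 - 26*n - 20*r^2 + r*(49*n + 21) - 4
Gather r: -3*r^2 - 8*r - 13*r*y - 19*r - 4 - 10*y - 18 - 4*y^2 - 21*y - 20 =-3*r^2 + r*(-13*y - 27) - 4*y^2 - 31*y - 42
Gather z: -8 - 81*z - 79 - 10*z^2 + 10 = -10*z^2 - 81*z - 77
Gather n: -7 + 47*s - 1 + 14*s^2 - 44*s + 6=14*s^2 + 3*s - 2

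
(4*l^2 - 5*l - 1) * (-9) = -36*l^2 + 45*l + 9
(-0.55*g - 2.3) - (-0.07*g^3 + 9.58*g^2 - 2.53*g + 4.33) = 0.07*g^3 - 9.58*g^2 + 1.98*g - 6.63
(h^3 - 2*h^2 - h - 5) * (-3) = -3*h^3 + 6*h^2 + 3*h + 15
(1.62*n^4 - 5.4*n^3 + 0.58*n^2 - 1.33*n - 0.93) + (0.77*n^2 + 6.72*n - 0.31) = 1.62*n^4 - 5.4*n^3 + 1.35*n^2 + 5.39*n - 1.24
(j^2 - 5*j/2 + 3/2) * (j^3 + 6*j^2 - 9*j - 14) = j^5 + 7*j^4/2 - 45*j^3/2 + 35*j^2/2 + 43*j/2 - 21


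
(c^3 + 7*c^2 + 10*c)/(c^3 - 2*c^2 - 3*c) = (c^2 + 7*c + 10)/(c^2 - 2*c - 3)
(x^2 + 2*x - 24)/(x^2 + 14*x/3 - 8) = 3*(x - 4)/(3*x - 4)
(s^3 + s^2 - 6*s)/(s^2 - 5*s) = (s^2 + s - 6)/(s - 5)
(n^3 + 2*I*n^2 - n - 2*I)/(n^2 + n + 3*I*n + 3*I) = (n^2 + n*(-1 + 2*I) - 2*I)/(n + 3*I)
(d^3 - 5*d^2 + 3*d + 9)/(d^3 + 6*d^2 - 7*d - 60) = (d^2 - 2*d - 3)/(d^2 + 9*d + 20)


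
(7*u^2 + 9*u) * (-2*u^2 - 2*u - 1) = -14*u^4 - 32*u^3 - 25*u^2 - 9*u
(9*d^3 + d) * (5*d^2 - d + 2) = 45*d^5 - 9*d^4 + 23*d^3 - d^2 + 2*d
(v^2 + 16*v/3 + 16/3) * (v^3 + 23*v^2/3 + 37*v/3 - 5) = v^5 + 13*v^4 + 527*v^3/9 + 305*v^2/3 + 352*v/9 - 80/3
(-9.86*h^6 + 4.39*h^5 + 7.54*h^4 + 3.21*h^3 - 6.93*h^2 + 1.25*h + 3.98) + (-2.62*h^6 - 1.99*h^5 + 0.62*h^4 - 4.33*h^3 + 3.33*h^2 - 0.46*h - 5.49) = -12.48*h^6 + 2.4*h^5 + 8.16*h^4 - 1.12*h^3 - 3.6*h^2 + 0.79*h - 1.51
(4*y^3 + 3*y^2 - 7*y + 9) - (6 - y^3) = 5*y^3 + 3*y^2 - 7*y + 3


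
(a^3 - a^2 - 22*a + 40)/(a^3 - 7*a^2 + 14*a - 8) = (a + 5)/(a - 1)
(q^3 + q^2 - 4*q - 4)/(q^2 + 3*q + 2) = q - 2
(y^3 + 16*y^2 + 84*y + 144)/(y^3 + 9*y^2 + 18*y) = (y^2 + 10*y + 24)/(y*(y + 3))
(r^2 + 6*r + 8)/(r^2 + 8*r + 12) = (r + 4)/(r + 6)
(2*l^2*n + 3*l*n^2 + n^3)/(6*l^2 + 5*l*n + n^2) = n*(l + n)/(3*l + n)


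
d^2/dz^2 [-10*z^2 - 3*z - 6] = -20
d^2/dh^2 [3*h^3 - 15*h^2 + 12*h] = 18*h - 30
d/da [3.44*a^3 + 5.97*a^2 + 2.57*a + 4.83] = 10.32*a^2 + 11.94*a + 2.57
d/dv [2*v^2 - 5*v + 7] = 4*v - 5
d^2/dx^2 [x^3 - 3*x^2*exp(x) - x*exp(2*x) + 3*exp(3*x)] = -3*x^2*exp(x) - 4*x*exp(2*x) - 12*x*exp(x) + 6*x + 27*exp(3*x) - 4*exp(2*x) - 6*exp(x)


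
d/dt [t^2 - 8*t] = 2*t - 8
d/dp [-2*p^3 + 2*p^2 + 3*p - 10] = -6*p^2 + 4*p + 3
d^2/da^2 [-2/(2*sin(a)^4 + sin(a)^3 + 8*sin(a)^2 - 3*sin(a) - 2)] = 2*(64*sin(a)^8 + 46*sin(a)^7 + 121*sin(a)^6 + 34*sin(a)^5 + 14*sin(a)^4 - 158*sin(a)^3 - 341*sin(a)^2 + 126*sin(a) - 50)/(2*sin(a)^4 + sin(a)^3 + 8*sin(a)^2 - 3*sin(a) - 2)^3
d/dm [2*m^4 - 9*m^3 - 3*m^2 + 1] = m*(8*m^2 - 27*m - 6)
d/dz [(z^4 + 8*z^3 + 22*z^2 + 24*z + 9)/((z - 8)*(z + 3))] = (2*z^3 - 19*z^2 - 80*z - 59)/(z^2 - 16*z + 64)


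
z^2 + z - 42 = (z - 6)*(z + 7)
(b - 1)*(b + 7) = b^2 + 6*b - 7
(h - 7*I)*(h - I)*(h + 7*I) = h^3 - I*h^2 + 49*h - 49*I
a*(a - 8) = a^2 - 8*a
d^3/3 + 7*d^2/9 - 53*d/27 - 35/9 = (d/3 + 1)*(d - 7/3)*(d + 5/3)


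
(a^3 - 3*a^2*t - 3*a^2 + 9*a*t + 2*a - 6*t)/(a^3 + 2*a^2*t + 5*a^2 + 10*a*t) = (a^3 - 3*a^2*t - 3*a^2 + 9*a*t + 2*a - 6*t)/(a*(a^2 + 2*a*t + 5*a + 10*t))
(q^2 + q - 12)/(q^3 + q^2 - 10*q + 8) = (q - 3)/(q^2 - 3*q + 2)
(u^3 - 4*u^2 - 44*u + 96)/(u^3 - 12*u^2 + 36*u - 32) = (u + 6)/(u - 2)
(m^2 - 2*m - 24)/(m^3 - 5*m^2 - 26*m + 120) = (m + 4)/(m^2 + m - 20)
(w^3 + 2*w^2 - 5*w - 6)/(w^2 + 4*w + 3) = w - 2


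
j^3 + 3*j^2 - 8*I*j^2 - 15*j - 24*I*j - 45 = (j + 3)*(j - 5*I)*(j - 3*I)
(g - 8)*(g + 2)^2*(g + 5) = g^4 + g^3 - 48*g^2 - 172*g - 160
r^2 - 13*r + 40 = (r - 8)*(r - 5)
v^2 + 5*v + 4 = (v + 1)*(v + 4)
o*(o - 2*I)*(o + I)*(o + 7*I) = o^4 + 6*I*o^3 + 9*o^2 + 14*I*o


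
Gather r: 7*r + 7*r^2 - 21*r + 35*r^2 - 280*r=42*r^2 - 294*r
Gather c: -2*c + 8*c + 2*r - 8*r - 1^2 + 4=6*c - 6*r + 3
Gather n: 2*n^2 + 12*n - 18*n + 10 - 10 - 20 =2*n^2 - 6*n - 20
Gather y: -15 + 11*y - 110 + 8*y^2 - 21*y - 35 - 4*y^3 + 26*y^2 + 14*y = -4*y^3 + 34*y^2 + 4*y - 160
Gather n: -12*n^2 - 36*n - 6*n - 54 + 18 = -12*n^2 - 42*n - 36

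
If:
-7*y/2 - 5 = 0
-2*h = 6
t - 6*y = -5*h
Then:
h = -3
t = 45/7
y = -10/7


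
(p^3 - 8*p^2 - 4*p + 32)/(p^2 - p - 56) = (p^2 - 4)/(p + 7)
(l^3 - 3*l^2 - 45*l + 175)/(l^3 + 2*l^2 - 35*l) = (l - 5)/l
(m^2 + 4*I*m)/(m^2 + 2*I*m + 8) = m/(m - 2*I)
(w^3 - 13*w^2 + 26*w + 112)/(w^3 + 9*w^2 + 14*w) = (w^2 - 15*w + 56)/(w*(w + 7))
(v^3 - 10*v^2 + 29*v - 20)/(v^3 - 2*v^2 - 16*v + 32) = (v^2 - 6*v + 5)/(v^2 + 2*v - 8)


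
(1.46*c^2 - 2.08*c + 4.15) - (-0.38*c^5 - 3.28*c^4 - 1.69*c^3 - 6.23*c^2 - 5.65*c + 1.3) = 0.38*c^5 + 3.28*c^4 + 1.69*c^3 + 7.69*c^2 + 3.57*c + 2.85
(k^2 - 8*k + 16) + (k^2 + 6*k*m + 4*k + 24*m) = 2*k^2 + 6*k*m - 4*k + 24*m + 16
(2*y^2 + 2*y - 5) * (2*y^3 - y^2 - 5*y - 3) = 4*y^5 + 2*y^4 - 22*y^3 - 11*y^2 + 19*y + 15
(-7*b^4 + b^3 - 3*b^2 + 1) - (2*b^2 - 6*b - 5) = -7*b^4 + b^3 - 5*b^2 + 6*b + 6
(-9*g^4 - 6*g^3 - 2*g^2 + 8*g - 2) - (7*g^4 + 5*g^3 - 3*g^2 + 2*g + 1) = -16*g^4 - 11*g^3 + g^2 + 6*g - 3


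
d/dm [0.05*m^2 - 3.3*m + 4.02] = 0.1*m - 3.3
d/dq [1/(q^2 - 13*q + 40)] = (13 - 2*q)/(q^2 - 13*q + 40)^2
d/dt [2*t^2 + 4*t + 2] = 4*t + 4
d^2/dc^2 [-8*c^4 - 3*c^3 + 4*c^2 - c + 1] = -96*c^2 - 18*c + 8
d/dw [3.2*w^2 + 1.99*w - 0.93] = 6.4*w + 1.99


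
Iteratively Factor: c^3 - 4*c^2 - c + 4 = (c - 4)*(c^2 - 1) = (c - 4)*(c - 1)*(c + 1)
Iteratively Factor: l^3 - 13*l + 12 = (l + 4)*(l^2 - 4*l + 3) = (l - 1)*(l + 4)*(l - 3)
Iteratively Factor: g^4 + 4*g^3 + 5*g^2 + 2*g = (g + 1)*(g^3 + 3*g^2 + 2*g) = g*(g + 1)*(g^2 + 3*g + 2) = g*(g + 1)*(g + 2)*(g + 1)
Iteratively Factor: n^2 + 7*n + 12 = (n + 4)*(n + 3)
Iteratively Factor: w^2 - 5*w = (w - 5)*(w)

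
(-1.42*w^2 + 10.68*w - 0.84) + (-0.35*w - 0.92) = -1.42*w^2 + 10.33*w - 1.76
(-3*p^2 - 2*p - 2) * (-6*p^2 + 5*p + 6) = 18*p^4 - 3*p^3 - 16*p^2 - 22*p - 12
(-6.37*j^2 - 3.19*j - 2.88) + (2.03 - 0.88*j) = -6.37*j^2 - 4.07*j - 0.85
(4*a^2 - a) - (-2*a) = 4*a^2 + a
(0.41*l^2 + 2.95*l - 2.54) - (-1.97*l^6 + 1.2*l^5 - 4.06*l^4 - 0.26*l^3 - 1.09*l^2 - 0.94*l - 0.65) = 1.97*l^6 - 1.2*l^5 + 4.06*l^4 + 0.26*l^3 + 1.5*l^2 + 3.89*l - 1.89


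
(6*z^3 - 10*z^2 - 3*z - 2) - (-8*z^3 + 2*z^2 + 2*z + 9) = 14*z^3 - 12*z^2 - 5*z - 11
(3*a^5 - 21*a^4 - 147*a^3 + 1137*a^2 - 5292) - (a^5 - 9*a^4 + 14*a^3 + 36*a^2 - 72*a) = 2*a^5 - 12*a^4 - 161*a^3 + 1101*a^2 + 72*a - 5292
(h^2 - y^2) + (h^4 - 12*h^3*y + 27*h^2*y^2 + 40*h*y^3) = h^4 - 12*h^3*y + 27*h^2*y^2 + h^2 + 40*h*y^3 - y^2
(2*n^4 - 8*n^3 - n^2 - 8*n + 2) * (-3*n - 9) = -6*n^5 + 6*n^4 + 75*n^3 + 33*n^2 + 66*n - 18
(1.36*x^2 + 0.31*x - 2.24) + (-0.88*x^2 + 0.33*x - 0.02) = 0.48*x^2 + 0.64*x - 2.26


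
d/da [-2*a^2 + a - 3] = 1 - 4*a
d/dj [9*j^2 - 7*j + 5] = 18*j - 7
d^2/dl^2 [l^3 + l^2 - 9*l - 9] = 6*l + 2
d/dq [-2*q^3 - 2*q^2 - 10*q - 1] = -6*q^2 - 4*q - 10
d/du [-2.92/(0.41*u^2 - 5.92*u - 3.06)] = (2.3944*u - 17.2864)/(-0.41*u^2 + 5.92*u + 3.06)^2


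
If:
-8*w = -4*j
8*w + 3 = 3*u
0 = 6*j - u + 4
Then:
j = -9/14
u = 1/7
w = -9/28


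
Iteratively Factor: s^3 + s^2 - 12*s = (s - 3)*(s^2 + 4*s) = (s - 3)*(s + 4)*(s)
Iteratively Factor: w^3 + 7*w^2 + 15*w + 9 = (w + 3)*(w^2 + 4*w + 3) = (w + 3)^2*(w + 1)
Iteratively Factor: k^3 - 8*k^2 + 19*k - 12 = (k - 3)*(k^2 - 5*k + 4) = (k - 3)*(k - 1)*(k - 4)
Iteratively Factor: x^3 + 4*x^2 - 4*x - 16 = (x + 2)*(x^2 + 2*x - 8) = (x + 2)*(x + 4)*(x - 2)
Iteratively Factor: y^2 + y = (y + 1)*(y)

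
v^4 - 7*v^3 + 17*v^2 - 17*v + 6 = (v - 3)*(v - 2)*(v - 1)^2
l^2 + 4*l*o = l*(l + 4*o)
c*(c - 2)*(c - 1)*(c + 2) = c^4 - c^3 - 4*c^2 + 4*c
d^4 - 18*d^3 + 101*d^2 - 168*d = d*(d - 8)*(d - 7)*(d - 3)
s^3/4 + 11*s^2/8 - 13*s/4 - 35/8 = (s/4 + 1/4)*(s - 5/2)*(s + 7)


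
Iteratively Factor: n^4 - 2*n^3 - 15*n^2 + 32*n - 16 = (n - 1)*(n^3 - n^2 - 16*n + 16) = (n - 1)*(n + 4)*(n^2 - 5*n + 4) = (n - 1)^2*(n + 4)*(n - 4)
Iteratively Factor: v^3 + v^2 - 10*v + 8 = (v + 4)*(v^2 - 3*v + 2) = (v - 2)*(v + 4)*(v - 1)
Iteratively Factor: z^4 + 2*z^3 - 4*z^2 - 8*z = (z - 2)*(z^3 + 4*z^2 + 4*z) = (z - 2)*(z + 2)*(z^2 + 2*z) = (z - 2)*(z + 2)^2*(z)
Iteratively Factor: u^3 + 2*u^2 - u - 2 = (u + 1)*(u^2 + u - 2) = (u - 1)*(u + 1)*(u + 2)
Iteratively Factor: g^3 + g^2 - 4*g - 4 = (g - 2)*(g^2 + 3*g + 2) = (g - 2)*(g + 1)*(g + 2)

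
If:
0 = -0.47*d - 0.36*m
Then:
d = -0.765957446808511*m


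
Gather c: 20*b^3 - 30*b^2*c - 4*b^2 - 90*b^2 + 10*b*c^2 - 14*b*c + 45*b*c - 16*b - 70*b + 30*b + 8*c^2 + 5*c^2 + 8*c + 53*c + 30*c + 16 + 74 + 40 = 20*b^3 - 94*b^2 - 56*b + c^2*(10*b + 13) + c*(-30*b^2 + 31*b + 91) + 130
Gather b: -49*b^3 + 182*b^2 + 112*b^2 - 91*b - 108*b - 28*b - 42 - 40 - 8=-49*b^3 + 294*b^2 - 227*b - 90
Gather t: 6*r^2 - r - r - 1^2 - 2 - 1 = 6*r^2 - 2*r - 4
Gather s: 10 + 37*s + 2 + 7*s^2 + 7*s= 7*s^2 + 44*s + 12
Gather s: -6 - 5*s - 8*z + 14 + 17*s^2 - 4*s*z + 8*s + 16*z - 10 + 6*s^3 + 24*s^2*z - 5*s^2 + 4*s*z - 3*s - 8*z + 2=6*s^3 + s^2*(24*z + 12)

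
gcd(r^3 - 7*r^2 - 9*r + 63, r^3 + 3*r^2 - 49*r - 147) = r^2 - 4*r - 21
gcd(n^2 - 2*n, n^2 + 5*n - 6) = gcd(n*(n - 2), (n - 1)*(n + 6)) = 1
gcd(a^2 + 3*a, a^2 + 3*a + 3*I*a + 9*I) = a + 3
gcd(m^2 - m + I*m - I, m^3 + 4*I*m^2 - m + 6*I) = 1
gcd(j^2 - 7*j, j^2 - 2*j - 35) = j - 7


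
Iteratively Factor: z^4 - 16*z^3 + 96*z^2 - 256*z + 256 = (z - 4)*(z^3 - 12*z^2 + 48*z - 64) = (z - 4)^2*(z^2 - 8*z + 16) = (z - 4)^3*(z - 4)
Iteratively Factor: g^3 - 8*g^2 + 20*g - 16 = (g - 2)*(g^2 - 6*g + 8) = (g - 4)*(g - 2)*(g - 2)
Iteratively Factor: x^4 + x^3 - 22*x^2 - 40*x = (x + 4)*(x^3 - 3*x^2 - 10*x) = (x - 5)*(x + 4)*(x^2 + 2*x) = x*(x - 5)*(x + 4)*(x + 2)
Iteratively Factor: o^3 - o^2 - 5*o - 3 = (o - 3)*(o^2 + 2*o + 1) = (o - 3)*(o + 1)*(o + 1)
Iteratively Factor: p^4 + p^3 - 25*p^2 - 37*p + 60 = (p + 3)*(p^3 - 2*p^2 - 19*p + 20) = (p - 5)*(p + 3)*(p^2 + 3*p - 4) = (p - 5)*(p + 3)*(p + 4)*(p - 1)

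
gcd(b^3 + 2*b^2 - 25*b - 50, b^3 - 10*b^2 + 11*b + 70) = b^2 - 3*b - 10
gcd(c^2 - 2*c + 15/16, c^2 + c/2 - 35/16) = c - 5/4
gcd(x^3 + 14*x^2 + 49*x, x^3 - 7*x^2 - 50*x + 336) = x + 7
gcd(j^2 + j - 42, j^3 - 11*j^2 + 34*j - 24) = j - 6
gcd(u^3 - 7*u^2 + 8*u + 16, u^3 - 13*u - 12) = u^2 - 3*u - 4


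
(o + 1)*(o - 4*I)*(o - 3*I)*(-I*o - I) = -I*o^4 - 7*o^3 - 2*I*o^3 - 14*o^2 + 11*I*o^2 - 7*o + 24*I*o + 12*I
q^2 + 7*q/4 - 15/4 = (q - 5/4)*(q + 3)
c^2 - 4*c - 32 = (c - 8)*(c + 4)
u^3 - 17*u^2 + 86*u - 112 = (u - 8)*(u - 7)*(u - 2)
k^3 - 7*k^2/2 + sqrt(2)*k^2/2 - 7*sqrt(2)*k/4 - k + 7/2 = (k - 7/2)*(k - sqrt(2)/2)*(k + sqrt(2))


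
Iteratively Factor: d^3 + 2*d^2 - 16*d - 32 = (d - 4)*(d^2 + 6*d + 8) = (d - 4)*(d + 4)*(d + 2)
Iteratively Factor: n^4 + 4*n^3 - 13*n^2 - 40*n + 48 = (n - 3)*(n^3 + 7*n^2 + 8*n - 16) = (n - 3)*(n + 4)*(n^2 + 3*n - 4) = (n - 3)*(n - 1)*(n + 4)*(n + 4)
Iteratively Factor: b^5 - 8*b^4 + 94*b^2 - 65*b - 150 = (b + 3)*(b^4 - 11*b^3 + 33*b^2 - 5*b - 50) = (b - 5)*(b + 3)*(b^3 - 6*b^2 + 3*b + 10) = (b - 5)*(b - 2)*(b + 3)*(b^2 - 4*b - 5) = (b - 5)^2*(b - 2)*(b + 3)*(b + 1)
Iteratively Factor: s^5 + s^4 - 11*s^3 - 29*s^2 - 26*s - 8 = (s + 1)*(s^4 - 11*s^2 - 18*s - 8) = (s - 4)*(s + 1)*(s^3 + 4*s^2 + 5*s + 2) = (s - 4)*(s + 1)^2*(s^2 + 3*s + 2) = (s - 4)*(s + 1)^3*(s + 2)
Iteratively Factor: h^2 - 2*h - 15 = (h - 5)*(h + 3)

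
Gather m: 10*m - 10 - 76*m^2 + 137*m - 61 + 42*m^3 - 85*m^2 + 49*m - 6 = 42*m^3 - 161*m^2 + 196*m - 77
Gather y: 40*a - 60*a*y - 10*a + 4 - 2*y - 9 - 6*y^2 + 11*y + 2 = 30*a - 6*y^2 + y*(9 - 60*a) - 3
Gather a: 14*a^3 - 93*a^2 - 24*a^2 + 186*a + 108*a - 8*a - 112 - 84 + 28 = 14*a^3 - 117*a^2 + 286*a - 168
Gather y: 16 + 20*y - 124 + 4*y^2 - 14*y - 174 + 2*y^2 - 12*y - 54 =6*y^2 - 6*y - 336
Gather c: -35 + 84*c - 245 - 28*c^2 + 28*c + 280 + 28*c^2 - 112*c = 0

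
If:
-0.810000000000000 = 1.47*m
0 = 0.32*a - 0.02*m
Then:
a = -0.03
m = -0.55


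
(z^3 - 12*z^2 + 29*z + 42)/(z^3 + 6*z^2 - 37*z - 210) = (z^2 - 6*z - 7)/(z^2 + 12*z + 35)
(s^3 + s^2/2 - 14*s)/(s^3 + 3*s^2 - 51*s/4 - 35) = 2*s/(2*s + 5)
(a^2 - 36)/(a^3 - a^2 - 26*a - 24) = (a + 6)/(a^2 + 5*a + 4)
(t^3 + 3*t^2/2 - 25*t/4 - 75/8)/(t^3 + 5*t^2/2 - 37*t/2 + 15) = (t^2 + 4*t + 15/4)/(t^2 + 5*t - 6)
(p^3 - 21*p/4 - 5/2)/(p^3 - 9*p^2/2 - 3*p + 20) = (p + 1/2)/(p - 4)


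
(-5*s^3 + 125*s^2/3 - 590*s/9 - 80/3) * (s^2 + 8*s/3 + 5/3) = -5*s^5 + 85*s^4/3 + 335*s^3/9 - 3565*s^2/27 - 4870*s/27 - 400/9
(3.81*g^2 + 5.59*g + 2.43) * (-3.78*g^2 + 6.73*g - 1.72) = -14.4018*g^4 + 4.5111*g^3 + 21.8821*g^2 + 6.7391*g - 4.1796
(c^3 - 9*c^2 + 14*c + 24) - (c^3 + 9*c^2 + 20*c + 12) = -18*c^2 - 6*c + 12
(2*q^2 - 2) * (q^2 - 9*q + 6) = 2*q^4 - 18*q^3 + 10*q^2 + 18*q - 12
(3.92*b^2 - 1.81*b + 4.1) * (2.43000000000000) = 9.5256*b^2 - 4.3983*b + 9.963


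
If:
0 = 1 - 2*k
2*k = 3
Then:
No Solution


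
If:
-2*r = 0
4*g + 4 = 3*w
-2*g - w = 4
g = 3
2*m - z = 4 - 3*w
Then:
No Solution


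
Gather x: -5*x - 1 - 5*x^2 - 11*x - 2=-5*x^2 - 16*x - 3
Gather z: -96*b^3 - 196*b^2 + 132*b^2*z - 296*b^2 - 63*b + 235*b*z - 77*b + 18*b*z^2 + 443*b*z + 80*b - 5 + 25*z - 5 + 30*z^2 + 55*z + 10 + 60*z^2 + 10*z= -96*b^3 - 492*b^2 - 60*b + z^2*(18*b + 90) + z*(132*b^2 + 678*b + 90)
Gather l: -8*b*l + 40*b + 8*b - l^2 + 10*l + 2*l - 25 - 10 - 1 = 48*b - l^2 + l*(12 - 8*b) - 36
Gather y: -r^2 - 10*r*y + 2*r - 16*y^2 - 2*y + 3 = -r^2 + 2*r - 16*y^2 + y*(-10*r - 2) + 3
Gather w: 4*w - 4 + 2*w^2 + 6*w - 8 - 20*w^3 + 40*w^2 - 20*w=-20*w^3 + 42*w^2 - 10*w - 12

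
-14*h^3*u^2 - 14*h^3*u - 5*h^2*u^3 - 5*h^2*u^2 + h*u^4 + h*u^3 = u*(-7*h + u)*(2*h + u)*(h*u + h)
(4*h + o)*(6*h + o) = 24*h^2 + 10*h*o + o^2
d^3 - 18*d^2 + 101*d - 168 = (d - 8)*(d - 7)*(d - 3)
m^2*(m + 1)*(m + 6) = m^4 + 7*m^3 + 6*m^2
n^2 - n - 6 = (n - 3)*(n + 2)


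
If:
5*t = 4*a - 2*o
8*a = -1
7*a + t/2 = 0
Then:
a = -1/8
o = -37/8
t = 7/4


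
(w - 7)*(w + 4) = w^2 - 3*w - 28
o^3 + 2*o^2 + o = o*(o + 1)^2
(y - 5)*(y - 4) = y^2 - 9*y + 20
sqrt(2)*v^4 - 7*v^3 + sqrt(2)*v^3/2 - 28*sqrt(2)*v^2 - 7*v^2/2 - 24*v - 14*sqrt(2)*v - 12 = (v + 1/2)*(v - 6*sqrt(2))*(v + 2*sqrt(2))*(sqrt(2)*v + 1)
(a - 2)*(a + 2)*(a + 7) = a^3 + 7*a^2 - 4*a - 28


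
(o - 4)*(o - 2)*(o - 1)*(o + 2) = o^4 - 5*o^3 + 20*o - 16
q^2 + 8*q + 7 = (q + 1)*(q + 7)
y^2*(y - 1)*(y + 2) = y^4 + y^3 - 2*y^2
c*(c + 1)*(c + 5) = c^3 + 6*c^2 + 5*c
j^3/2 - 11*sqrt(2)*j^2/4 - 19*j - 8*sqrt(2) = (j/2 + sqrt(2))*(j - 8*sqrt(2))*(j + sqrt(2)/2)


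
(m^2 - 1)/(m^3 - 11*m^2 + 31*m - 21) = (m + 1)/(m^2 - 10*m + 21)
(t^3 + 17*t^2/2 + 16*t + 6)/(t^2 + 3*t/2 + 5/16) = 8*(2*t^3 + 17*t^2 + 32*t + 12)/(16*t^2 + 24*t + 5)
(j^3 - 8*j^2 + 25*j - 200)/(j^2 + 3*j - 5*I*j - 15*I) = (j^2 + j*(-8 + 5*I) - 40*I)/(j + 3)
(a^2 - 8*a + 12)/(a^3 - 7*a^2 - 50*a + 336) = (a - 2)/(a^2 - a - 56)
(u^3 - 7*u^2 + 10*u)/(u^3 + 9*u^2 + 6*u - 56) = u*(u - 5)/(u^2 + 11*u + 28)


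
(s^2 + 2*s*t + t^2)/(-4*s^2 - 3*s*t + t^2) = (-s - t)/(4*s - t)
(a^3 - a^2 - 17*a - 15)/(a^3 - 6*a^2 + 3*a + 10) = (a + 3)/(a - 2)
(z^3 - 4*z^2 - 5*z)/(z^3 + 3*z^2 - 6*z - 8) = z*(z - 5)/(z^2 + 2*z - 8)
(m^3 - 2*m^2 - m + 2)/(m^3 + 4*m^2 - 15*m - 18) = (m^2 - 3*m + 2)/(m^2 + 3*m - 18)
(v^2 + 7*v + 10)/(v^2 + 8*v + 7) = (v^2 + 7*v + 10)/(v^2 + 8*v + 7)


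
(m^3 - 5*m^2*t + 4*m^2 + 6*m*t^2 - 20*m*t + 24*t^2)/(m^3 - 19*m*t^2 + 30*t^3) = (m + 4)/(m + 5*t)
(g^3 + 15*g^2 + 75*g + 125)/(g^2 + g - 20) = (g^2 + 10*g + 25)/(g - 4)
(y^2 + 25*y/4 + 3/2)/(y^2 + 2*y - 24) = (y + 1/4)/(y - 4)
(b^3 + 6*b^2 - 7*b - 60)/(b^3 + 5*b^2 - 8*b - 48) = (b + 5)/(b + 4)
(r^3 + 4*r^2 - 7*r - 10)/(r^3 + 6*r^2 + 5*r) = (r - 2)/r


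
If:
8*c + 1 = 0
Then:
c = -1/8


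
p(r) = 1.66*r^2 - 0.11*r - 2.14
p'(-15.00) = -49.91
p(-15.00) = 373.01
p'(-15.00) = -49.91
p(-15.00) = 373.01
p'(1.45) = 4.70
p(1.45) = 1.19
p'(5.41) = 17.85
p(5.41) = 45.85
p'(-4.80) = -16.05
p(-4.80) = 36.63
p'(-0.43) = -1.54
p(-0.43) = -1.79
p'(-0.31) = -1.14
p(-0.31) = -1.95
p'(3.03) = 9.95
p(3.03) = 12.77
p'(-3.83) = -12.83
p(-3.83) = 22.63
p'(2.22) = 7.26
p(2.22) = 5.80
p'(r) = 3.32*r - 0.11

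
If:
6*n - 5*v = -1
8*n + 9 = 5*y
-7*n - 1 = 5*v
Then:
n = -2/13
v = 1/65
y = 101/65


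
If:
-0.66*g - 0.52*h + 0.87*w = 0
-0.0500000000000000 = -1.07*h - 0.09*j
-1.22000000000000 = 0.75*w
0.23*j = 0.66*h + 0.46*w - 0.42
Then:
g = -2.45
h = 0.38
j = -3.98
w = -1.63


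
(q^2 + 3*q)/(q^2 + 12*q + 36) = q*(q + 3)/(q^2 + 12*q + 36)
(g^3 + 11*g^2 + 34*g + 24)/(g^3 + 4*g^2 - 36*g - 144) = (g + 1)/(g - 6)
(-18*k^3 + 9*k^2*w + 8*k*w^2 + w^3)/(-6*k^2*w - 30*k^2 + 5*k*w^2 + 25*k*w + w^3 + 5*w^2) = (3*k + w)/(w + 5)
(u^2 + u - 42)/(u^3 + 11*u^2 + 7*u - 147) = (u - 6)/(u^2 + 4*u - 21)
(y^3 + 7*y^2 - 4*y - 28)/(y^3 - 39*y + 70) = (y + 2)/(y - 5)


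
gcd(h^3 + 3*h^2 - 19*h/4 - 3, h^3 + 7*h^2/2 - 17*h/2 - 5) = h + 1/2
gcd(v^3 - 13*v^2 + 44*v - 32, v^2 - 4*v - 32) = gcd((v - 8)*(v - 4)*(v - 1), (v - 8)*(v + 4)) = v - 8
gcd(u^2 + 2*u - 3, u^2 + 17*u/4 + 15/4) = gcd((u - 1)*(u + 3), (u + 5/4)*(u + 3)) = u + 3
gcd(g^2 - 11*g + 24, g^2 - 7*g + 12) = g - 3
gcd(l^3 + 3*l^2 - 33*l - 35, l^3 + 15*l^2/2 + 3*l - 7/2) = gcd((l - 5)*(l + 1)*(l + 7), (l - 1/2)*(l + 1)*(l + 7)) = l^2 + 8*l + 7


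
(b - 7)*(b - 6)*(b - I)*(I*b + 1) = I*b^4 + 2*b^3 - 13*I*b^3 - 26*b^2 + 41*I*b^2 + 84*b + 13*I*b - 42*I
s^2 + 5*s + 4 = (s + 1)*(s + 4)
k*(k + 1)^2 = k^3 + 2*k^2 + k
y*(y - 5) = y^2 - 5*y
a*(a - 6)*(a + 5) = a^3 - a^2 - 30*a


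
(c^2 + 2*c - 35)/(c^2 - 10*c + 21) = (c^2 + 2*c - 35)/(c^2 - 10*c + 21)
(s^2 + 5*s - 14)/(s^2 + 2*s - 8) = (s + 7)/(s + 4)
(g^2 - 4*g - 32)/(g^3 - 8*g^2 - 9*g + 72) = (g + 4)/(g^2 - 9)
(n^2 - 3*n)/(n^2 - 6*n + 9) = n/(n - 3)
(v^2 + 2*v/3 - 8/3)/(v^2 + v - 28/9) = 3*(v + 2)/(3*v + 7)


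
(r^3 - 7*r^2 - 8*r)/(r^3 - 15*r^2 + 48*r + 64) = r/(r - 8)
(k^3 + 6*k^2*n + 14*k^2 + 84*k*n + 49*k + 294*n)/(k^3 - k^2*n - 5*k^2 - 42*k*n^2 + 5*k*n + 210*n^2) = (k^2 + 14*k + 49)/(k^2 - 7*k*n - 5*k + 35*n)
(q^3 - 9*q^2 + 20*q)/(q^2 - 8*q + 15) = q*(q - 4)/(q - 3)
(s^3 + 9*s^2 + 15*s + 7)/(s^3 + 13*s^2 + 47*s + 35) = (s + 1)/(s + 5)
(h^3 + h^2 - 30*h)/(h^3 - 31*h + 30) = h/(h - 1)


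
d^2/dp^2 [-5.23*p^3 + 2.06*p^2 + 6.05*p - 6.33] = 4.12 - 31.38*p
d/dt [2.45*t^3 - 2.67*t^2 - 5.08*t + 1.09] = 7.35*t^2 - 5.34*t - 5.08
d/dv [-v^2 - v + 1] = -2*v - 1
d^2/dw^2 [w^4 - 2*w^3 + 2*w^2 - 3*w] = 12*w^2 - 12*w + 4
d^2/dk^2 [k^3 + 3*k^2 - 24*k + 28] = 6*k + 6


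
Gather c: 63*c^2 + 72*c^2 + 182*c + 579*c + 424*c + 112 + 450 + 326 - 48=135*c^2 + 1185*c + 840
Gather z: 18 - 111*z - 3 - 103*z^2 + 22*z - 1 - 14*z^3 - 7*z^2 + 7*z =-14*z^3 - 110*z^2 - 82*z + 14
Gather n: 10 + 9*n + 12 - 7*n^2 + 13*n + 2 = -7*n^2 + 22*n + 24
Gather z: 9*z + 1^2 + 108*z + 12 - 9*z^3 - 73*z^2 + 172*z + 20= -9*z^3 - 73*z^2 + 289*z + 33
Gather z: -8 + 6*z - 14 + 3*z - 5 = 9*z - 27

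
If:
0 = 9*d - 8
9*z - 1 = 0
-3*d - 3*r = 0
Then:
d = 8/9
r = -8/9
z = 1/9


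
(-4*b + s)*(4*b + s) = -16*b^2 + s^2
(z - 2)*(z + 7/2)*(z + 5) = z^3 + 13*z^2/2 + z/2 - 35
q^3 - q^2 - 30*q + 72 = (q - 4)*(q - 3)*(q + 6)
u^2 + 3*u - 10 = (u - 2)*(u + 5)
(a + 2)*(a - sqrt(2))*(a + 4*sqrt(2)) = a^3 + 2*a^2 + 3*sqrt(2)*a^2 - 8*a + 6*sqrt(2)*a - 16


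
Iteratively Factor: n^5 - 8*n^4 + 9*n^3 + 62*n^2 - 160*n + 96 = (n - 4)*(n^4 - 4*n^3 - 7*n^2 + 34*n - 24) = (n - 4)*(n - 2)*(n^3 - 2*n^2 - 11*n + 12) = (n - 4)*(n - 2)*(n - 1)*(n^2 - n - 12) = (n - 4)^2*(n - 2)*(n - 1)*(n + 3)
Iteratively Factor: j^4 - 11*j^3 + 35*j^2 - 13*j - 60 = (j - 4)*(j^3 - 7*j^2 + 7*j + 15) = (j - 4)*(j + 1)*(j^2 - 8*j + 15) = (j - 5)*(j - 4)*(j + 1)*(j - 3)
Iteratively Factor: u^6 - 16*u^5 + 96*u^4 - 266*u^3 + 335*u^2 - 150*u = (u - 5)*(u^5 - 11*u^4 + 41*u^3 - 61*u^2 + 30*u) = u*(u - 5)*(u^4 - 11*u^3 + 41*u^2 - 61*u + 30) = u*(u - 5)^2*(u^3 - 6*u^2 + 11*u - 6) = u*(u - 5)^2*(u - 1)*(u^2 - 5*u + 6) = u*(u - 5)^2*(u - 2)*(u - 1)*(u - 3)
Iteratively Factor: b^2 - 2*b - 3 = (b - 3)*(b + 1)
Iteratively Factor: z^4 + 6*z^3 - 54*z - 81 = (z + 3)*(z^3 + 3*z^2 - 9*z - 27) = (z + 3)^2*(z^2 - 9) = (z + 3)^3*(z - 3)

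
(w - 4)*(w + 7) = w^2 + 3*w - 28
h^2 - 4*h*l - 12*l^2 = (h - 6*l)*(h + 2*l)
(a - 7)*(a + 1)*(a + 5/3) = a^3 - 13*a^2/3 - 17*a - 35/3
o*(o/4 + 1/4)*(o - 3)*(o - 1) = o^4/4 - 3*o^3/4 - o^2/4 + 3*o/4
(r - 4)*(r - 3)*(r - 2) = r^3 - 9*r^2 + 26*r - 24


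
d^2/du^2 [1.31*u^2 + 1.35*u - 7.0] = 2.62000000000000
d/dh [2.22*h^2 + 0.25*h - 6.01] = 4.44*h + 0.25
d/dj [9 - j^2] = -2*j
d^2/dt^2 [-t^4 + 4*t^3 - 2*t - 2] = 12*t*(2 - t)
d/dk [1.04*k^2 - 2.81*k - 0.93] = 2.08*k - 2.81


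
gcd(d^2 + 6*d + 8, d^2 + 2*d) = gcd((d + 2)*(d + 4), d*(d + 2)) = d + 2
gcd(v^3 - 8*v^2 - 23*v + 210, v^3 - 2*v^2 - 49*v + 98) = v - 7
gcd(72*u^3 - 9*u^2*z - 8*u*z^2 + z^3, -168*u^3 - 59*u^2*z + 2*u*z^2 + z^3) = -24*u^2 - 5*u*z + z^2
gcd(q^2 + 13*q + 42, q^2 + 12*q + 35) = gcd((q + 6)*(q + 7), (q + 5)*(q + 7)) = q + 7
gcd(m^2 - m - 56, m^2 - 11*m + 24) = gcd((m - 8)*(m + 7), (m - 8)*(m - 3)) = m - 8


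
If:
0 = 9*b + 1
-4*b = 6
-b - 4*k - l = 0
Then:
No Solution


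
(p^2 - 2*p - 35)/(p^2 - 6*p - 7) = (p + 5)/(p + 1)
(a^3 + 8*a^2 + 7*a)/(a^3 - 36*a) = (a^2 + 8*a + 7)/(a^2 - 36)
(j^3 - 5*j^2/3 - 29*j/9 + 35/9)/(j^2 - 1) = (9*j^2 - 6*j - 35)/(9*(j + 1))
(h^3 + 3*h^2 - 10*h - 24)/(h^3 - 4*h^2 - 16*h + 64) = (h^2 - h - 6)/(h^2 - 8*h + 16)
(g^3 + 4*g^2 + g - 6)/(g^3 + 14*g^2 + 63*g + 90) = (g^2 + g - 2)/(g^2 + 11*g + 30)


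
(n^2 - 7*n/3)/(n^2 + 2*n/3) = (3*n - 7)/(3*n + 2)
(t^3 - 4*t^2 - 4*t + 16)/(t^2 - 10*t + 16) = (t^2 - 2*t - 8)/(t - 8)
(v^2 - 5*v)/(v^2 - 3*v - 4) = v*(5 - v)/(-v^2 + 3*v + 4)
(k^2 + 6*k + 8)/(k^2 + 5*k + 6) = (k + 4)/(k + 3)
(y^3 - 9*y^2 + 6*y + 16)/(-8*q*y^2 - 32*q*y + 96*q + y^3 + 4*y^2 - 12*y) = (y^2 - 7*y - 8)/(-8*q*y - 48*q + y^2 + 6*y)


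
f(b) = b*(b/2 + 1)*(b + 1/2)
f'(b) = b*(b/2 + 1) + b*(b + 1/2)/2 + (b/2 + 1)*(b + 1/2)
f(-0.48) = -0.01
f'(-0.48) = -0.35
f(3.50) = 38.50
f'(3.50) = 27.62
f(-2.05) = -0.08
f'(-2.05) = 1.68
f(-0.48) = -0.01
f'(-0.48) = -0.35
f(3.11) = 28.69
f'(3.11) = 22.78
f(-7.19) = -124.82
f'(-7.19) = 60.07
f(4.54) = 74.82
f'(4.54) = 42.77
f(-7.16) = -123.03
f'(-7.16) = 59.50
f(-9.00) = -267.75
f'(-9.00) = 99.50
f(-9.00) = -267.75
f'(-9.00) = 99.50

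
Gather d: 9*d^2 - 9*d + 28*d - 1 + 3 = 9*d^2 + 19*d + 2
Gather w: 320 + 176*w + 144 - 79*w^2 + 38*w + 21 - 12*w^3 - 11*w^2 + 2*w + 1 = -12*w^3 - 90*w^2 + 216*w + 486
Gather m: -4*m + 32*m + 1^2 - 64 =28*m - 63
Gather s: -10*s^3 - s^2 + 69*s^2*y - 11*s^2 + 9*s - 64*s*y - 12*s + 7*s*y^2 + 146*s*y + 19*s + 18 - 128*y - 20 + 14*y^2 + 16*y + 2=-10*s^3 + s^2*(69*y - 12) + s*(7*y^2 + 82*y + 16) + 14*y^2 - 112*y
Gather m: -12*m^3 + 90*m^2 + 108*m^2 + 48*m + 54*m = -12*m^3 + 198*m^2 + 102*m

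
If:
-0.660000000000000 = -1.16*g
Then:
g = 0.57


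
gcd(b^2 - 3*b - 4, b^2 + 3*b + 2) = b + 1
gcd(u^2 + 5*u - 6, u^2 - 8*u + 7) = u - 1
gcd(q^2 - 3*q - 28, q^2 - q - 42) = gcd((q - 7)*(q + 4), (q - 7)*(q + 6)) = q - 7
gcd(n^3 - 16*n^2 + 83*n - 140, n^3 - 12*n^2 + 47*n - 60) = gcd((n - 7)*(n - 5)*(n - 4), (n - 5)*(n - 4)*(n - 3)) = n^2 - 9*n + 20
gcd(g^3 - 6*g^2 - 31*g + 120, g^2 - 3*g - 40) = g^2 - 3*g - 40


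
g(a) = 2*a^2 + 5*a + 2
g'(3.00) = 17.00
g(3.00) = 35.00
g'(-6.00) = -19.00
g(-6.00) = 44.00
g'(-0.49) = 3.04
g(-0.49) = 0.03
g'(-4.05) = -11.20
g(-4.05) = 14.56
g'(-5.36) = -16.44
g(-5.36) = 32.66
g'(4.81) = 24.24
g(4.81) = 72.32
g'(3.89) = 20.56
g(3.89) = 51.71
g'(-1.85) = -2.40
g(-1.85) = -0.40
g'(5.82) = 28.28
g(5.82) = 98.84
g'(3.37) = 18.48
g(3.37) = 41.56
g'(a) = 4*a + 5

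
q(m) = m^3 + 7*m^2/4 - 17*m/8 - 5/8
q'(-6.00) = 84.88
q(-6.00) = -140.88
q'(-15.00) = 620.38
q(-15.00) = -2950.00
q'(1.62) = 11.42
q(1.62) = 4.78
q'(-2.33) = 6.01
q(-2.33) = 1.18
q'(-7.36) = 134.62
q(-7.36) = -288.88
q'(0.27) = -0.96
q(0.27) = -1.05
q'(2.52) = 25.75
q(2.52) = 21.14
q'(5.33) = 101.76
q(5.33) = 189.18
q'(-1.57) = -0.23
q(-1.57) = 3.15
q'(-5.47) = 68.49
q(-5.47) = -100.31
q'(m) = 3*m^2 + 7*m/2 - 17/8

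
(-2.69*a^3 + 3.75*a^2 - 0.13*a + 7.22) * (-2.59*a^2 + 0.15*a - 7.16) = 6.9671*a^5 - 10.116*a^4 + 20.1596*a^3 - 45.5693*a^2 + 2.0138*a - 51.6952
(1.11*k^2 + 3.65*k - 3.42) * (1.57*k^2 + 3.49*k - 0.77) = 1.7427*k^4 + 9.6044*k^3 + 6.5144*k^2 - 14.7463*k + 2.6334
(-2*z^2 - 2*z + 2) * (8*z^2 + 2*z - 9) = -16*z^4 - 20*z^3 + 30*z^2 + 22*z - 18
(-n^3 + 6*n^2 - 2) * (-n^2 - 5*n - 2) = n^5 - n^4 - 28*n^3 - 10*n^2 + 10*n + 4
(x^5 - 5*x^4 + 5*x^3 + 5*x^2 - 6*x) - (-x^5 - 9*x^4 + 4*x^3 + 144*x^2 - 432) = 2*x^5 + 4*x^4 + x^3 - 139*x^2 - 6*x + 432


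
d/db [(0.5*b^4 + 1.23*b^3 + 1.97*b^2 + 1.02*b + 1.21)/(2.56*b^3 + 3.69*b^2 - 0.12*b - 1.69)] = (1.28*b^6 + 3.69*b^5 - 0.6845*b^4 - 8.8976*b^3 - 19.5291*b^2 - 15.5884*b - 1.5786)/(6.5536*b^6 + 18.8928*b^5 + 13.0017*b^4 - 9.5384*b^3 - 12.4578*b^2 + 0.4056*b + 2.8561)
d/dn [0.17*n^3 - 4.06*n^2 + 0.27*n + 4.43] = 0.51*n^2 - 8.12*n + 0.27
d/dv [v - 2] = 1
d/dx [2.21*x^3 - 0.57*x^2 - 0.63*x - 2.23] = 6.63*x^2 - 1.14*x - 0.63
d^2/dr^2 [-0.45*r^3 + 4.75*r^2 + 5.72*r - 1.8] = 9.5 - 2.7*r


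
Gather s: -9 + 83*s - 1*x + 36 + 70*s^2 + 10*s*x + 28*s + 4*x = 70*s^2 + s*(10*x + 111) + 3*x + 27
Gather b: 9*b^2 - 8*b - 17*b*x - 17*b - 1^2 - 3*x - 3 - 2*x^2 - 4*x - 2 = 9*b^2 + b*(-17*x - 25) - 2*x^2 - 7*x - 6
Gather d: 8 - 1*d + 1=9 - d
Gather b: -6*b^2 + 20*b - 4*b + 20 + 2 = -6*b^2 + 16*b + 22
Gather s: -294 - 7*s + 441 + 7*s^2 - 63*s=7*s^2 - 70*s + 147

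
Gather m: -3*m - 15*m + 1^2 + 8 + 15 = 24 - 18*m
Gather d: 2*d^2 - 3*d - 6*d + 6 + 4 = 2*d^2 - 9*d + 10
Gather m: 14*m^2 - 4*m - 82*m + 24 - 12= 14*m^2 - 86*m + 12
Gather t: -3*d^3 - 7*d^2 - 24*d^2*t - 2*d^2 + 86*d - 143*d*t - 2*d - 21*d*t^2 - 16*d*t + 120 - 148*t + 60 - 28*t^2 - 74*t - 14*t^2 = -3*d^3 - 9*d^2 + 84*d + t^2*(-21*d - 42) + t*(-24*d^2 - 159*d - 222) + 180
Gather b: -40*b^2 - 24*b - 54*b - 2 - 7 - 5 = -40*b^2 - 78*b - 14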